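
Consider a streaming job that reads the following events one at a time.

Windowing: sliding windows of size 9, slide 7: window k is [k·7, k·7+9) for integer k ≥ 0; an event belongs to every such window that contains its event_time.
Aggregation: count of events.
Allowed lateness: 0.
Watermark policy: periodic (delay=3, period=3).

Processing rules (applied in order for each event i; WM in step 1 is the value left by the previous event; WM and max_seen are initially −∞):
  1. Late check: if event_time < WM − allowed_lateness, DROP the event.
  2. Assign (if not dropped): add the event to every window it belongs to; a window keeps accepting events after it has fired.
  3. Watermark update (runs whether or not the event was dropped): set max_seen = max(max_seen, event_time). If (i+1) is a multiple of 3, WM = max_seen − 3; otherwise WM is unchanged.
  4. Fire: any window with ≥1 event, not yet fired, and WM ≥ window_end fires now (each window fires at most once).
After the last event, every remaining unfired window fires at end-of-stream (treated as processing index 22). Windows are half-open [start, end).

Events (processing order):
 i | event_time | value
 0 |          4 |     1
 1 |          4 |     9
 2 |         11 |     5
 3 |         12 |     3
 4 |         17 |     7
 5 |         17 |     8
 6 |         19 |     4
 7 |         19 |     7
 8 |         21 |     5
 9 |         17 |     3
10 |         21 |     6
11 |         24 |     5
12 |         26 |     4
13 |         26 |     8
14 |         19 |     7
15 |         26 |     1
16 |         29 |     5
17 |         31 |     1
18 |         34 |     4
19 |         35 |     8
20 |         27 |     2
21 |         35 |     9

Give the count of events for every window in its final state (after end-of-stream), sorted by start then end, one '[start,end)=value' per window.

[0,9)=2 [7,16)=2 [14,23)=6 [21,30)=7 [28,37)=5 [35,44)=2

i=0 t=4 v=1: → [0,9); WM=−∞
i=1 t=4 v=9: → [0,9); WM=−∞
i=2 t=11 v=5: → [7,16); WM=8
i=3 t=12 v=3: → [7,16); WM=8
i=4 t=17 v=7: → [14,23); WM=8
i=5 t=17 v=8: → [14,23); WM=14; [0,9) fires=2
i=6 t=19 v=4: → [14,23); WM=14
i=7 t=19 v=7: → [14,23); WM=14
i=8 t=21 v=5: → [21,30),[14,23); WM=18; [7,16) fires=2
i=9 t=17 v=3: DROP (t<18-0); WM=18
i=10 t=21 v=6: → [21,30),[14,23); WM=18
i=11 t=24 v=5: → [21,30); WM=21
i=12 t=26 v=4: → [21,30); WM=21
i=13 t=26 v=8: → [21,30); WM=21
i=14 t=19 v=7: DROP (t<21-0); WM=23; [14,23) fires=6
i=15 t=26 v=1: → [21,30); WM=23
i=16 t=29 v=5: → [28,37),[21,30); WM=23
i=17 t=31 v=1: → [28,37); WM=28
i=18 t=34 v=4: → [28,37); WM=28
i=19 t=35 v=8: → [35,44),[28,37); WM=28
i=20 t=27 v=2: DROP (t<28-0); WM=32; [21,30) fires=7
i=21 t=35 v=9: → [35,44),[28,37); WM=32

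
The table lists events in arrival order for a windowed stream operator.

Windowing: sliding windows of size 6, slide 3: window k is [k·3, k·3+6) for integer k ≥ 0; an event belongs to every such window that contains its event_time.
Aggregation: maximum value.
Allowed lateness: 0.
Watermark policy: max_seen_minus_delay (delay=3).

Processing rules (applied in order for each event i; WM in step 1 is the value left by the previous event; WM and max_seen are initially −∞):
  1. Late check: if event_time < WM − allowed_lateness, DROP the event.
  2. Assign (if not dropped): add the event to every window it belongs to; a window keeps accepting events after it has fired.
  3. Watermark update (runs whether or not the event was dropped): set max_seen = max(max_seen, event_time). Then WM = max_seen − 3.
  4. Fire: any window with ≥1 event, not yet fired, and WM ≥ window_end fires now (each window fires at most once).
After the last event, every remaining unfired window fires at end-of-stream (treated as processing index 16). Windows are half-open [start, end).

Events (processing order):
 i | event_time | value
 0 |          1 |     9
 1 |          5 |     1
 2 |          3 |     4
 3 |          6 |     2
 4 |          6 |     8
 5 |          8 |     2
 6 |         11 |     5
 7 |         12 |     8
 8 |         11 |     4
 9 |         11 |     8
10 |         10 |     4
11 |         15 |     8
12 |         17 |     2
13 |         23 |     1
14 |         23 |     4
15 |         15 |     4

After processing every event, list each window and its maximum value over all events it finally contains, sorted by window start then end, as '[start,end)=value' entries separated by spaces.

i=0 t=1 v=9: → [0,6); WM=-2
i=1 t=5 v=1: → [3,9),[0,6); WM=2
i=2 t=3 v=4: → [3,9),[0,6); WM=2
i=3 t=6 v=2: → [6,12),[3,9); WM=3
i=4 t=6 v=8: → [6,12),[3,9); WM=3
i=5 t=8 v=2: → [6,12),[3,9); WM=5
i=6 t=11 v=5: → [9,15),[6,12); WM=8; [0,6) fires=9
i=7 t=12 v=8: → [12,18),[9,15); WM=9; [3,9) fires=8
i=8 t=11 v=4: → [9,15),[6,12); WM=9
i=9 t=11 v=8: → [9,15),[6,12); WM=9
i=10 t=10 v=4: → [9,15),[6,12); WM=9
i=11 t=15 v=8: → [15,21),[12,18); WM=12; [6,12) fires=8
i=12 t=17 v=2: → [15,21),[12,18); WM=14
i=13 t=23 v=1: → [21,27),[18,24); WM=20; [9,15) fires=8 [12,18) fires=8
i=14 t=23 v=4: → [21,27),[18,24); WM=20
i=15 t=15 v=4: DROP (t<20-0); WM=20

[0,6)=9 [3,9)=8 [6,12)=8 [9,15)=8 [12,18)=8 [15,21)=8 [18,24)=4 [21,27)=4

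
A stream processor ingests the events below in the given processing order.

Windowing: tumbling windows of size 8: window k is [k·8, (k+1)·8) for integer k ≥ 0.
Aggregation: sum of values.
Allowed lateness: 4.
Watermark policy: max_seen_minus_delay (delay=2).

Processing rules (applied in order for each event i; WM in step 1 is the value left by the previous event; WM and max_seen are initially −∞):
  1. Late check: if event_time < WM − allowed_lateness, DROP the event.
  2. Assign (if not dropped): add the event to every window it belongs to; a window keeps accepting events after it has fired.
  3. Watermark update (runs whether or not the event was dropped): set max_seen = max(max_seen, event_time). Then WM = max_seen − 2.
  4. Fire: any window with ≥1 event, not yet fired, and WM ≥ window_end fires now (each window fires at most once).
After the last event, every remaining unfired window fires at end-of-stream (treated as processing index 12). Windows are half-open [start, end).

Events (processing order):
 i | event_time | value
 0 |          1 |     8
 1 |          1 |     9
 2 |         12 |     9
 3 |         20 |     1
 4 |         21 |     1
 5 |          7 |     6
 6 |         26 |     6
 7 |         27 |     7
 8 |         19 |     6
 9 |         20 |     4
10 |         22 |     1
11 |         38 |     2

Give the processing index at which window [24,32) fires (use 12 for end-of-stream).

i=0 t=1 v=8: → [0,8); WM=-1
i=1 t=1 v=9: → [0,8); WM=-1
i=2 t=12 v=9: → [8,16); WM=10; [0,8) fires=17
i=3 t=20 v=1: → [16,24); WM=18; [8,16) fires=9
i=4 t=21 v=1: → [16,24); WM=19
i=5 t=7 v=6: DROP (t<19-4); WM=19
i=6 t=26 v=6: → [24,32); WM=24; [16,24) fires=2
i=7 t=27 v=7: → [24,32); WM=25
i=8 t=19 v=6: DROP (t<25-4); WM=25
i=9 t=20 v=4: DROP (t<25-4); WM=25
i=10 t=22 v=1: → [16,24); WM=25
i=11 t=38 v=2: → [32,40); WM=36; [24,32) fires=13

11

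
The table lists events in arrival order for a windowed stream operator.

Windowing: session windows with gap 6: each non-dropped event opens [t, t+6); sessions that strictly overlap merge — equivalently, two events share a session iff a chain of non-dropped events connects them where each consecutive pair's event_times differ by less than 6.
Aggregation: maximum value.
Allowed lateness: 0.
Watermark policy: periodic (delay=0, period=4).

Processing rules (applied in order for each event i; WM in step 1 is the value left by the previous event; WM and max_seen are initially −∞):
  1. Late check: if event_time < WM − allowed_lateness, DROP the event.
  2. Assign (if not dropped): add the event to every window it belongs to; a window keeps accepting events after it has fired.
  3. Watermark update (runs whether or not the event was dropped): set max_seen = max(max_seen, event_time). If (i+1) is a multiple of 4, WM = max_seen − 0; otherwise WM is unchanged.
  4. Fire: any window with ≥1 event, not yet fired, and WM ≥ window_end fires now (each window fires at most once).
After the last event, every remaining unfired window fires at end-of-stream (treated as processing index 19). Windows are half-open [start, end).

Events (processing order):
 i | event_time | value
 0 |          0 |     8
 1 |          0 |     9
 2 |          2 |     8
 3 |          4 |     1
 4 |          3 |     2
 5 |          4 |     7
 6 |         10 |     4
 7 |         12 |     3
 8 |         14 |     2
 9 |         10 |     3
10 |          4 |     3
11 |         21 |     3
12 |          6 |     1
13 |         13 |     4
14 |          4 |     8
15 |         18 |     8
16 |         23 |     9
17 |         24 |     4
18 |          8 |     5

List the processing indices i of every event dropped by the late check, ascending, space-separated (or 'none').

i=0 t=0 v=8: → [0,6); WM=−∞
i=1 t=0 v=9: → [0,6); WM=−∞
i=2 t=2 v=8: → [0,8); WM=−∞
i=3 t=4 v=1: → [0,10); WM=4
i=4 t=3 v=2: DROP (t<4-0); WM=4
i=5 t=4 v=7: → [0,10); WM=4
i=6 t=10 v=4: → [10,16); WM=4
i=7 t=12 v=3: → [10,18); WM=12
i=8 t=14 v=2: → [10,20); WM=12
i=9 t=10 v=3: DROP (t<12-0); WM=12
i=10 t=4 v=3: DROP (t<12-0); WM=12
i=11 t=21 v=3: → [21,27); WM=21
i=12 t=6 v=1: DROP (t<21-0); WM=21
i=13 t=13 v=4: DROP (t<21-0); WM=21
i=14 t=4 v=8: DROP (t<21-0); WM=21
i=15 t=18 v=8: DROP (t<21-0); WM=21
i=16 t=23 v=9: → [21,29); WM=21
i=17 t=24 v=4: → [21,30); WM=21
i=18 t=8 v=5: DROP (t<21-0); WM=21

4 9 10 12 13 14 15 18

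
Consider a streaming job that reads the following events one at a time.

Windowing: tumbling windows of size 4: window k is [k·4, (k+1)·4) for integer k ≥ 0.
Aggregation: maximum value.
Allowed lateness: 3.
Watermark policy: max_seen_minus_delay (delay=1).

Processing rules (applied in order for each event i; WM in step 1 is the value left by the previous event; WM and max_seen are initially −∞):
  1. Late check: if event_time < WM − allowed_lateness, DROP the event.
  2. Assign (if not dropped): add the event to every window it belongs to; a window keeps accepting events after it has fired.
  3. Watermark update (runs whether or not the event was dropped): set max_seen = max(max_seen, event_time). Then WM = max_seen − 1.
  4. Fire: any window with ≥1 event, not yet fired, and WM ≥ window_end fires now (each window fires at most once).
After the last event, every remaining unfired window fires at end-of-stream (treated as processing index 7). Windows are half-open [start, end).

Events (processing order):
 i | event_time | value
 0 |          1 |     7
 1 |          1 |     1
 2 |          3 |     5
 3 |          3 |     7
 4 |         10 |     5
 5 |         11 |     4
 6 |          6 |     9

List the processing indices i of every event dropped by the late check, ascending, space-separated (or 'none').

i=0 t=1 v=7: → [0,4); WM=0
i=1 t=1 v=1: → [0,4); WM=0
i=2 t=3 v=5: → [0,4); WM=2
i=3 t=3 v=7: → [0,4); WM=2
i=4 t=10 v=5: → [8,12); WM=9; [0,4) fires=7
i=5 t=11 v=4: → [8,12); WM=10
i=6 t=6 v=9: DROP (t<10-3); WM=10

6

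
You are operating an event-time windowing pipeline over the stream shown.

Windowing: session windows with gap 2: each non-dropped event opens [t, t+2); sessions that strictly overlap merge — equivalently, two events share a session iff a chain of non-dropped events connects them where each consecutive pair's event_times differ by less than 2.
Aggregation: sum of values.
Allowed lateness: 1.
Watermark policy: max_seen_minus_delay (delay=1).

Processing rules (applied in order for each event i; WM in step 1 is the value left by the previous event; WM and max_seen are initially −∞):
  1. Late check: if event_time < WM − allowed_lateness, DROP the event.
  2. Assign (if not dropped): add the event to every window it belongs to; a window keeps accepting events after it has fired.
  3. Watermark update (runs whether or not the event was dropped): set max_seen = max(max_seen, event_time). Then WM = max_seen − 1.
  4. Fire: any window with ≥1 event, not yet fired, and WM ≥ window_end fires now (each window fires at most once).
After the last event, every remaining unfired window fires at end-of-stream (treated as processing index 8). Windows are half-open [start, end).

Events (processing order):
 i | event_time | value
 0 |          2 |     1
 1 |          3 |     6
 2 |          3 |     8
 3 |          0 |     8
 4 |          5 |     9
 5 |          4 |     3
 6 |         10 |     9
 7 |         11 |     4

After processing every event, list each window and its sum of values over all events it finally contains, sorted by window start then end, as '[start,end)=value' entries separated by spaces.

[2,7)=27 [10,13)=13

i=0 t=2 v=1: → [2,4); WM=1
i=1 t=3 v=6: → [2,5); WM=2
i=2 t=3 v=8: → [2,5); WM=2
i=3 t=0 v=8: DROP (t<2-1); WM=2
i=4 t=5 v=9: → [5,7); WM=4
i=5 t=4 v=3: → [2,7); WM=4
i=6 t=10 v=9: → [10,12); WM=9
i=7 t=11 v=4: → [10,13); WM=10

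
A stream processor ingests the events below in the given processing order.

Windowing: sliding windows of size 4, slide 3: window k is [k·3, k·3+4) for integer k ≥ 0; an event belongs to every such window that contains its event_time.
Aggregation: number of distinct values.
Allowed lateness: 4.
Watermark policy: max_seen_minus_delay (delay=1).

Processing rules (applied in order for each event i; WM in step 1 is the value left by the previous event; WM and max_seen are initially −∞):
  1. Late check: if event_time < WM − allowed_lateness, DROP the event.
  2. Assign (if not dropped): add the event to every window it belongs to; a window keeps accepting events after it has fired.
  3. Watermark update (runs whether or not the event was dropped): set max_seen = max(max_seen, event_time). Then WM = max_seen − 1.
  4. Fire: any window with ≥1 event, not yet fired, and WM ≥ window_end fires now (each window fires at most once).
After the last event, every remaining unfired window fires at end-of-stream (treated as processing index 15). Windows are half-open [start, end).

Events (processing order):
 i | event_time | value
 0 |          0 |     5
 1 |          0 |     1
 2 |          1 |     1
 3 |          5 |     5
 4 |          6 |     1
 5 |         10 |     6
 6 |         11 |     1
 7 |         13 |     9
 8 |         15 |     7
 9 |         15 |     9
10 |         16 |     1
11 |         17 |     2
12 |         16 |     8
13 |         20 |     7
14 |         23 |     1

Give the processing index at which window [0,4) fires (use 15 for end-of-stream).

i=0 t=0 v=5: → [0,4); WM=-1
i=1 t=0 v=1: → [0,4); WM=-1
i=2 t=1 v=1: → [0,4); WM=0
i=3 t=5 v=5: → [3,7); WM=4; [0,4) fires=2
i=4 t=6 v=1: → [6,10),[3,7); WM=5
i=5 t=10 v=6: → [9,13); WM=9; [3,7) fires=2
i=6 t=11 v=1: → [9,13); WM=10; [6,10) fires=1
i=7 t=13 v=9: → [12,16); WM=12
i=8 t=15 v=7: → [15,19),[12,16); WM=14; [9,13) fires=2
i=9 t=15 v=9: → [15,19),[12,16); WM=14
i=10 t=16 v=1: → [15,19); WM=15
i=11 t=17 v=2: → [15,19); WM=16; [12,16) fires=2
i=12 t=16 v=8: → [15,19); WM=16
i=13 t=20 v=7: → [18,22); WM=19; [15,19) fires=5
i=14 t=23 v=1: → [21,25); WM=22; [18,22) fires=1

3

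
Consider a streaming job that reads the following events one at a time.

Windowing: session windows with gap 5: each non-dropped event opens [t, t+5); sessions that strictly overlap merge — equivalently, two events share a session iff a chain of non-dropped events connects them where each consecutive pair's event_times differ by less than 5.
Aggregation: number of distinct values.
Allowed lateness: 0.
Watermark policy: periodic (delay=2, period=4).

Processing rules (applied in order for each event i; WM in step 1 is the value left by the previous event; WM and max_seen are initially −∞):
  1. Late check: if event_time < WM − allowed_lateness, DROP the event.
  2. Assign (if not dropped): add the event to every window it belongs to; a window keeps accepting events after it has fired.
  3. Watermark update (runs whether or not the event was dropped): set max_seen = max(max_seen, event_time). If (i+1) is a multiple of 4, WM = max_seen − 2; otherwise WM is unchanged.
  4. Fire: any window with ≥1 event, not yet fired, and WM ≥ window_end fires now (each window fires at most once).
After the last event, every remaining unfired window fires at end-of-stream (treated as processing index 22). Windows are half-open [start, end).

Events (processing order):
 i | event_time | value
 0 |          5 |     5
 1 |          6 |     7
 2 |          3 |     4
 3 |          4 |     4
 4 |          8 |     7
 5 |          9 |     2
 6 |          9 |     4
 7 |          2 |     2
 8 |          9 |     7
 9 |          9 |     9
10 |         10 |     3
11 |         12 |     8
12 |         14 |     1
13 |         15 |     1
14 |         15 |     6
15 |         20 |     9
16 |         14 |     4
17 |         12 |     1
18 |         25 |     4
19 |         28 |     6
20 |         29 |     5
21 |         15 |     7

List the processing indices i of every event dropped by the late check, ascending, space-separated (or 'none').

i=0 t=5 v=5: → [5,10); WM=−∞
i=1 t=6 v=7: → [5,11); WM=−∞
i=2 t=3 v=4: → [3,11); WM=−∞
i=3 t=4 v=4: → [3,11); WM=4
i=4 t=8 v=7: → [3,13); WM=4
i=5 t=9 v=2: → [3,14); WM=4
i=6 t=9 v=4: → [3,14); WM=4
i=7 t=2 v=2: DROP (t<4-0); WM=7
i=8 t=9 v=7: → [3,14); WM=7
i=9 t=9 v=9: → [3,14); WM=7
i=10 t=10 v=3: → [3,15); WM=7
i=11 t=12 v=8: → [3,17); WM=10
i=12 t=14 v=1: → [3,19); WM=10
i=13 t=15 v=1: → [3,20); WM=10
i=14 t=15 v=6: → [3,20); WM=10
i=15 t=20 v=9: → [20,25); WM=18
i=16 t=14 v=4: DROP (t<18-0); WM=18
i=17 t=12 v=1: DROP (t<18-0); WM=18
i=18 t=25 v=4: → [25,30); WM=18
i=19 t=28 v=6: → [25,33); WM=26
i=20 t=29 v=5: → [25,34); WM=26
i=21 t=15 v=7: DROP (t<26-0); WM=26

7 16 17 21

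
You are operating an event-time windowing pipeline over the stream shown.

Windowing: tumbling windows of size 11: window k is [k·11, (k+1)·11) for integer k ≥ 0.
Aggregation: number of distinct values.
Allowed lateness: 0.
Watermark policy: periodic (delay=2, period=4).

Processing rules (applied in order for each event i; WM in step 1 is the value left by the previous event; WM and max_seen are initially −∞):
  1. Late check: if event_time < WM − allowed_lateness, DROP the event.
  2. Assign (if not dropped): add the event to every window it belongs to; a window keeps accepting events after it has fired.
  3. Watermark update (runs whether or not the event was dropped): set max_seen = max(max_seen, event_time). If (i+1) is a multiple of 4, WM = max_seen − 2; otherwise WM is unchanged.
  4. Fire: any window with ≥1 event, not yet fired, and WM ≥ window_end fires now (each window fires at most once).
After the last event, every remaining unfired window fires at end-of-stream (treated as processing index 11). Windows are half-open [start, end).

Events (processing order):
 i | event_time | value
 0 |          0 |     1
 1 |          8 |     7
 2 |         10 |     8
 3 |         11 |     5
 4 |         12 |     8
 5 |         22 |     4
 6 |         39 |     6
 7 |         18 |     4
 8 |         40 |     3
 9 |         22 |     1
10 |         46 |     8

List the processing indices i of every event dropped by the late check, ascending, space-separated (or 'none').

i=0 t=0 v=1: → [0,11); WM=−∞
i=1 t=8 v=7: → [0,11); WM=−∞
i=2 t=10 v=8: → [0,11); WM=−∞
i=3 t=11 v=5: → [11,22); WM=9
i=4 t=12 v=8: → [11,22); WM=9
i=5 t=22 v=4: → [22,33); WM=9
i=6 t=39 v=6: → [33,44); WM=9
i=7 t=18 v=4: → [11,22); WM=37; [0,11) fires=3 [11,22) fires=3 [22,33) fires=1
i=8 t=40 v=3: → [33,44); WM=37
i=9 t=22 v=1: DROP (t<37-0); WM=37
i=10 t=46 v=8: → [44,55); WM=37

9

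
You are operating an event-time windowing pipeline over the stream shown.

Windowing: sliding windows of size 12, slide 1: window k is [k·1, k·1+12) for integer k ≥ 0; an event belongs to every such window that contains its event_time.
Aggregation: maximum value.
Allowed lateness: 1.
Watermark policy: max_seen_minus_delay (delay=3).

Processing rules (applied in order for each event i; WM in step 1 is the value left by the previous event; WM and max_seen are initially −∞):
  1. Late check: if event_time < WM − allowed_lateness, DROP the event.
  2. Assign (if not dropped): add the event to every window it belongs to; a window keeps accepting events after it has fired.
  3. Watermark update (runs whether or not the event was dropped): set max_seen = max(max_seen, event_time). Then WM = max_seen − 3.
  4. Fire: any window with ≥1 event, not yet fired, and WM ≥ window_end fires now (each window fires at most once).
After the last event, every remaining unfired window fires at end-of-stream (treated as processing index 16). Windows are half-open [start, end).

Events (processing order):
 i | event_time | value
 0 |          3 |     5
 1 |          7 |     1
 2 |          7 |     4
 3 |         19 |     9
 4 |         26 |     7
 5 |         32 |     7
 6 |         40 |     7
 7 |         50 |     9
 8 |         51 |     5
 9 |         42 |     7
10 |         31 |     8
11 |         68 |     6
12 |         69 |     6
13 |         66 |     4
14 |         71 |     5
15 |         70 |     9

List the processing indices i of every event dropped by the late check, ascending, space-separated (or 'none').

9 10

i=0 t=3 v=5: → [3,15),[2,14),[1,13),[0,12); WM=0
i=1 t=7 v=1: → [7,19),[6,18),[5,17),[4,16),[3,15),[2,14),[1,13),[0,12); WM=4
i=2 t=7 v=4: → [7,19),[6,18),[5,17),[4,16),[3,15),[2,14),[1,13),[0,12); WM=4
i=3 t=19 v=9: → [19,31),[18,30),[17,29),[16,28),[15,27),[14,26),[13,25),[12,24),[11,23),[10,22),[9,21),[8,20); WM=16; [0,12) fires=5 [1,13) fires=5 [2,14) fires=5 [3,15) fires=5 [4,16) fires=4
i=4 t=26 v=7: → [26,38),[25,37),[24,36),[23,35),[22,34),[21,33),[20,32),[19,31),[18,30),[17,29),[16,28),[15,27); WM=23; [5,17) fires=4 [6,18) fires=4 [7,19) fires=4 [8,20) fires=9 [9,21) fires=9 [10,22) fires=9 [11,23) fires=9
i=5 t=32 v=7: → [32,44),[31,43),[30,42),[29,41),[28,40),[27,39),[26,38),[25,37),[24,36),[23,35),[22,34),[21,33); WM=29; [12,24) fires=9 [13,25) fires=9 [14,26) fires=9 [15,27) fires=9 [16,28) fires=9 [17,29) fires=9
i=6 t=40 v=7: → [40,52),[39,51),[38,50),[37,49),[36,48),[35,47),[34,46),[33,45),[32,44),[31,43),[30,42),[29,41); WM=37; [18,30) fires=9 [19,31) fires=9 [20,32) fires=7 [21,33) fires=7 [22,34) fires=7 [23,35) fires=7 [24,36) fires=7 [25,37) fires=7
i=7 t=50 v=9: → [50,62),[49,61),[48,60),[47,59),[46,58),[45,57),[44,56),[43,55),[42,54),[41,53),[40,52),[39,51); WM=47; [26,38) fires=7 [27,39) fires=7 [28,40) fires=7 [29,41) fires=7 [30,42) fires=7 [31,43) fires=7 [32,44) fires=7 [33,45) fires=7 [34,46) fires=7 [35,47) fires=7
i=8 t=51 v=5: → [51,63),[50,62),[49,61),[48,60),[47,59),[46,58),[45,57),[44,56),[43,55),[42,54),[41,53),[40,52); WM=48; [36,48) fires=7
i=9 t=42 v=7: DROP (t<48-1); WM=48
i=10 t=31 v=8: DROP (t<48-1); WM=48
i=11 t=68 v=6: → [68,80),[67,79),[66,78),[65,77),[64,76),[63,75),[62,74),[61,73),[60,72),[59,71),[58,70),[57,69); WM=65; [37,49) fires=7 [38,50) fires=7 [39,51) fires=9 [40,52) fires=9 [41,53) fires=9 [42,54) fires=9 [43,55) fires=9 [44,56) fires=9 [45,57) fires=9 [46,58) fires=9 [47,59) fires=9 [48,60) fires=9 [49,61) fires=9 [50,62) fires=9 [51,63) fires=5
i=12 t=69 v=6: → [69,81),[68,80),[67,79),[66,78),[65,77),[64,76),[63,75),[62,74),[61,73),[60,72),[59,71),[58,70); WM=66
i=13 t=66 v=4: → [66,78),[65,77),[64,76),[63,75),[62,74),[61,73),[60,72),[59,71),[58,70),[57,69),[56,68),[55,67); WM=66
i=14 t=71 v=5: → [71,83),[70,82),[69,81),[68,80),[67,79),[66,78),[65,77),[64,76),[63,75),[62,74),[61,73),[60,72); WM=68; [55,67) fires=4 [56,68) fires=4
i=15 t=70 v=9: → [70,82),[69,81),[68,80),[67,79),[66,78),[65,77),[64,76),[63,75),[62,74),[61,73),[60,72),[59,71); WM=68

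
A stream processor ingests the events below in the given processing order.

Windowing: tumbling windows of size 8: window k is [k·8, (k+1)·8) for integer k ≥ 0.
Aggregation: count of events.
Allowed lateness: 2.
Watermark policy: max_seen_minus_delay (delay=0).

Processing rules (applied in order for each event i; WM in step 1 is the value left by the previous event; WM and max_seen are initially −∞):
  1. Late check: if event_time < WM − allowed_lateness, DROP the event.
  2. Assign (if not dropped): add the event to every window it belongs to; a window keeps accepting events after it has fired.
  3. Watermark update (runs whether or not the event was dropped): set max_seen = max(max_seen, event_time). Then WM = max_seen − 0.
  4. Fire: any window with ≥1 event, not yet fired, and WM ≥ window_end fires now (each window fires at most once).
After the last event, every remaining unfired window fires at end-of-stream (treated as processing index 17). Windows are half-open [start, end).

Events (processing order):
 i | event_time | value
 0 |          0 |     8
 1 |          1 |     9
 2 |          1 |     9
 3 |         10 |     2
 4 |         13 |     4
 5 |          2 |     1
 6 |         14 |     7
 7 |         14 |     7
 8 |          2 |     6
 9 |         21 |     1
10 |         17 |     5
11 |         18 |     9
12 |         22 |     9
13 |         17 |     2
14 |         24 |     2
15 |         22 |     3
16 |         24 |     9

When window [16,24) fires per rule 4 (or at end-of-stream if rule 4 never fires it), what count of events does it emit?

i=0 t=0 v=8: → [0,8); WM=0
i=1 t=1 v=9: → [0,8); WM=1
i=2 t=1 v=9: → [0,8); WM=1
i=3 t=10 v=2: → [8,16); WM=10; [0,8) fires=3
i=4 t=13 v=4: → [8,16); WM=13
i=5 t=2 v=1: DROP (t<13-2); WM=13
i=6 t=14 v=7: → [8,16); WM=14
i=7 t=14 v=7: → [8,16); WM=14
i=8 t=2 v=6: DROP (t<14-2); WM=14
i=9 t=21 v=1: → [16,24); WM=21; [8,16) fires=4
i=10 t=17 v=5: DROP (t<21-2); WM=21
i=11 t=18 v=9: DROP (t<21-2); WM=21
i=12 t=22 v=9: → [16,24); WM=22
i=13 t=17 v=2: DROP (t<22-2); WM=22
i=14 t=24 v=2: → [24,32); WM=24; [16,24) fires=2
i=15 t=22 v=3: → [16,24); WM=24
i=16 t=24 v=9: → [24,32); WM=24

2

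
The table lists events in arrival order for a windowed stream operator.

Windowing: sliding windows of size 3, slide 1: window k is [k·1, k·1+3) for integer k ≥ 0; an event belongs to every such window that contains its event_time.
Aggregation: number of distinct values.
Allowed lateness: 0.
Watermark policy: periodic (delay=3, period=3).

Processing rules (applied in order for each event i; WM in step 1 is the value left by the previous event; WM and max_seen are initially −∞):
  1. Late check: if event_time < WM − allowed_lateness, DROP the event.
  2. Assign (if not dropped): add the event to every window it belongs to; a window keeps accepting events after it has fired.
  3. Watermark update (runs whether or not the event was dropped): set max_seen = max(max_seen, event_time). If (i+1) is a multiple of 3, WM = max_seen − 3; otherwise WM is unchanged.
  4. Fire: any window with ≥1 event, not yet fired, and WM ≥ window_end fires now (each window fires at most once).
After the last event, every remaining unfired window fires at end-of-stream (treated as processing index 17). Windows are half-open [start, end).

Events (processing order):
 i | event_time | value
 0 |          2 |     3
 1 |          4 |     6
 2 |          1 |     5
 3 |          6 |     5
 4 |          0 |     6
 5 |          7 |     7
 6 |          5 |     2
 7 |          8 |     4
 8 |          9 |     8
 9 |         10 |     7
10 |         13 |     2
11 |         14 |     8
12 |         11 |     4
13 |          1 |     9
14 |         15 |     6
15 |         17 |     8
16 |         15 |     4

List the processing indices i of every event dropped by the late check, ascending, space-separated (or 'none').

i=0 t=2 v=3: → [2,5),[1,4),[0,3); WM=−∞
i=1 t=4 v=6: → [4,7),[3,6),[2,5); WM=−∞
i=2 t=1 v=5: → [1,4),[0,3); WM=1
i=3 t=6 v=5: → [6,9),[5,8),[4,7); WM=1
i=4 t=0 v=6: DROP (t<1-0); WM=1
i=5 t=7 v=7: → [7,10),[6,9),[5,8); WM=4; [0,3) fires=2 [1,4) fires=2
i=6 t=5 v=2: → [5,8),[4,7),[3,6); WM=4
i=7 t=8 v=4: → [8,11),[7,10),[6,9); WM=4
i=8 t=9 v=8: → [9,12),[8,11),[7,10); WM=6; [2,5) fires=2 [3,6) fires=2
i=9 t=10 v=7: → [10,13),[9,12),[8,11); WM=6
i=10 t=13 v=2: → [13,16),[12,15),[11,14); WM=6
i=11 t=14 v=8: → [14,17),[13,16),[12,15); WM=11; [4,7) fires=3 [5,8) fires=3 [6,9) fires=3 [7,10) fires=3 [8,11) fires=3
i=12 t=11 v=4: → [11,14),[10,13),[9,12); WM=11
i=13 t=1 v=9: DROP (t<11-0); WM=11
i=14 t=15 v=6: → [15,18),[14,17),[13,16); WM=12; [9,12) fires=3
i=15 t=17 v=8: → [17,20),[16,19),[15,18); WM=12
i=16 t=15 v=4: → [15,18),[14,17),[13,16); WM=12

4 13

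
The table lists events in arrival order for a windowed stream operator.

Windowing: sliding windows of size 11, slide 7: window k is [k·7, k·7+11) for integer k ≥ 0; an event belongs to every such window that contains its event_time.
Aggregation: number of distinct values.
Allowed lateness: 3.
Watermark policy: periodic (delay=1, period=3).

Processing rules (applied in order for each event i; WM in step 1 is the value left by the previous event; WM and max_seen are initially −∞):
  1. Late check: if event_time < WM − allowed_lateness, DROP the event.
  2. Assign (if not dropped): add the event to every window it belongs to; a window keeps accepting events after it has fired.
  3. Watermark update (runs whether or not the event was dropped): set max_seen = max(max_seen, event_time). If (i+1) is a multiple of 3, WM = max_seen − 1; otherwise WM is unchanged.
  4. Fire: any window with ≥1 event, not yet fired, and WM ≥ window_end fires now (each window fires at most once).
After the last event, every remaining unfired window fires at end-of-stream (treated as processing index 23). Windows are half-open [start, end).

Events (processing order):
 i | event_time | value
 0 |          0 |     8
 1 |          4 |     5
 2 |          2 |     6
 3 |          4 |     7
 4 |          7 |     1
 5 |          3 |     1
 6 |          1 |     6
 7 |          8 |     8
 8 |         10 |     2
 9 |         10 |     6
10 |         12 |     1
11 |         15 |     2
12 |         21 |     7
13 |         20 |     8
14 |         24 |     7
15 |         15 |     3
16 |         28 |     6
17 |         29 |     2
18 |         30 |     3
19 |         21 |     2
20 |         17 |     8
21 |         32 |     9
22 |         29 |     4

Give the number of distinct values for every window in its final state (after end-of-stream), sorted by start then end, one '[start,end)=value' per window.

[0,11)=6 [7,18)=4 [14,25)=3 [21,32)=5 [28,39)=5

i=0 t=0 v=8: → [0,11); WM=−∞
i=1 t=4 v=5: → [0,11); WM=−∞
i=2 t=2 v=6: → [0,11); WM=3
i=3 t=4 v=7: → [0,11); WM=3
i=4 t=7 v=1: → [7,18),[0,11); WM=3
i=5 t=3 v=1: → [0,11); WM=6
i=6 t=1 v=6: DROP (t<6-3); WM=6
i=7 t=8 v=8: → [7,18),[0,11); WM=6
i=8 t=10 v=2: → [7,18),[0,11); WM=9
i=9 t=10 v=6: → [7,18),[0,11); WM=9
i=10 t=12 v=1: → [7,18); WM=9
i=11 t=15 v=2: → [14,25),[7,18); WM=14; [0,11) fires=6
i=12 t=21 v=7: → [21,32),[14,25); WM=14
i=13 t=20 v=8: → [14,25); WM=14
i=14 t=24 v=7: → [21,32),[14,25); WM=23; [7,18) fires=4
i=15 t=15 v=3: DROP (t<23-3); WM=23
i=16 t=28 v=6: → [28,39),[21,32); WM=23
i=17 t=29 v=2: → [28,39),[21,32); WM=28; [14,25) fires=3
i=18 t=30 v=3: → [28,39),[21,32); WM=28
i=19 t=21 v=2: DROP (t<28-3); WM=28
i=20 t=17 v=8: DROP (t<28-3); WM=29
i=21 t=32 v=9: → [28,39); WM=29
i=22 t=29 v=4: → [28,39),[21,32); WM=29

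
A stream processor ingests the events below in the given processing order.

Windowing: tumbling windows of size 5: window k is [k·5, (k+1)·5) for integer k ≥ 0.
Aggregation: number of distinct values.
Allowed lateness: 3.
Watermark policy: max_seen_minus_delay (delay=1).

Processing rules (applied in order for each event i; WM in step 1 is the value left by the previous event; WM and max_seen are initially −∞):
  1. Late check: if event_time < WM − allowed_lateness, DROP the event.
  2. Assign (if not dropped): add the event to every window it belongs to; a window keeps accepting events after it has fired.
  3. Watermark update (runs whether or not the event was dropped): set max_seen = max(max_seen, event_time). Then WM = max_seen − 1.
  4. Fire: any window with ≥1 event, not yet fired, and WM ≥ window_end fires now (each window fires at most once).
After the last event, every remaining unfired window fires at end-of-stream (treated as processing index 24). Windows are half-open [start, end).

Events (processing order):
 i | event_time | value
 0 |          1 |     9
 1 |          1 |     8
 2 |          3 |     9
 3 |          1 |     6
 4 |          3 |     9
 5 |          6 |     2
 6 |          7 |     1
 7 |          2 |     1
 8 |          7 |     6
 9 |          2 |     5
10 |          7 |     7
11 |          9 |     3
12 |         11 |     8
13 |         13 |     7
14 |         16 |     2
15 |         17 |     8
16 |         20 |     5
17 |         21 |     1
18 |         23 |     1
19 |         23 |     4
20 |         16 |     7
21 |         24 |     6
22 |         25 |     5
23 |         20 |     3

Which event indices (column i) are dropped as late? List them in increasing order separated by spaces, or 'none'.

i=0 t=1 v=9: → [0,5); WM=0
i=1 t=1 v=8: → [0,5); WM=0
i=2 t=3 v=9: → [0,5); WM=2
i=3 t=1 v=6: → [0,5); WM=2
i=4 t=3 v=9: → [0,5); WM=2
i=5 t=6 v=2: → [5,10); WM=5; [0,5) fires=3
i=6 t=7 v=1: → [5,10); WM=6
i=7 t=2 v=1: DROP (t<6-3); WM=6
i=8 t=7 v=6: → [5,10); WM=6
i=9 t=2 v=5: DROP (t<6-3); WM=6
i=10 t=7 v=7: → [5,10); WM=6
i=11 t=9 v=3: → [5,10); WM=8
i=12 t=11 v=8: → [10,15); WM=10; [5,10) fires=5
i=13 t=13 v=7: → [10,15); WM=12
i=14 t=16 v=2: → [15,20); WM=15; [10,15) fires=2
i=15 t=17 v=8: → [15,20); WM=16
i=16 t=20 v=5: → [20,25); WM=19
i=17 t=21 v=1: → [20,25); WM=20; [15,20) fires=2
i=18 t=23 v=1: → [20,25); WM=22
i=19 t=23 v=4: → [20,25); WM=22
i=20 t=16 v=7: DROP (t<22-3); WM=22
i=21 t=24 v=6: → [20,25); WM=23
i=22 t=25 v=5: → [25,30); WM=24
i=23 t=20 v=3: DROP (t<24-3); WM=24

7 9 20 23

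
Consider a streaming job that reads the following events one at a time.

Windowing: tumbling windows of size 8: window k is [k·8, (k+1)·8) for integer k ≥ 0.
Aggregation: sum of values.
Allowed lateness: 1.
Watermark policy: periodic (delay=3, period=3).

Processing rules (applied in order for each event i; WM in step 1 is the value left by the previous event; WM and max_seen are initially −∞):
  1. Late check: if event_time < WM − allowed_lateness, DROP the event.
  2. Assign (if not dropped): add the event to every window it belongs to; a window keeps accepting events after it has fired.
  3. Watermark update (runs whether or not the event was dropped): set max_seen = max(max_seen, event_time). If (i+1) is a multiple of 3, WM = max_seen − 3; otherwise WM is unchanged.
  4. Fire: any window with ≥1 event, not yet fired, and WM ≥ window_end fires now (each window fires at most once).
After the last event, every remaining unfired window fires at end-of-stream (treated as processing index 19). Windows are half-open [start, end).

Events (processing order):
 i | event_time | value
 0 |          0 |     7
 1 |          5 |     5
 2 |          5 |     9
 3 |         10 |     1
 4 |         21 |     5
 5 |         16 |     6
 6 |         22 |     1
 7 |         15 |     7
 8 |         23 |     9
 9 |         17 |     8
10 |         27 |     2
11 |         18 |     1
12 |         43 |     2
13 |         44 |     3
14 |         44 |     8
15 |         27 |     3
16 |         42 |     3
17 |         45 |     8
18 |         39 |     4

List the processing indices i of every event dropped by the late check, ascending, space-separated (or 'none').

7 9 11 15 18

i=0 t=0 v=7: → [0,8); WM=−∞
i=1 t=5 v=5: → [0,8); WM=−∞
i=2 t=5 v=9: → [0,8); WM=2
i=3 t=10 v=1: → [8,16); WM=2
i=4 t=21 v=5: → [16,24); WM=2
i=5 t=16 v=6: → [16,24); WM=18; [0,8) fires=21 [8,16) fires=1
i=6 t=22 v=1: → [16,24); WM=18
i=7 t=15 v=7: DROP (t<18-1); WM=18
i=8 t=23 v=9: → [16,24); WM=20
i=9 t=17 v=8: DROP (t<20-1); WM=20
i=10 t=27 v=2: → [24,32); WM=20
i=11 t=18 v=1: DROP (t<20-1); WM=24; [16,24) fires=21
i=12 t=43 v=2: → [40,48); WM=24
i=13 t=44 v=3: → [40,48); WM=24
i=14 t=44 v=8: → [40,48); WM=41; [24,32) fires=2
i=15 t=27 v=3: DROP (t<41-1); WM=41
i=16 t=42 v=3: → [40,48); WM=41
i=17 t=45 v=8: → [40,48); WM=42
i=18 t=39 v=4: DROP (t<42-1); WM=42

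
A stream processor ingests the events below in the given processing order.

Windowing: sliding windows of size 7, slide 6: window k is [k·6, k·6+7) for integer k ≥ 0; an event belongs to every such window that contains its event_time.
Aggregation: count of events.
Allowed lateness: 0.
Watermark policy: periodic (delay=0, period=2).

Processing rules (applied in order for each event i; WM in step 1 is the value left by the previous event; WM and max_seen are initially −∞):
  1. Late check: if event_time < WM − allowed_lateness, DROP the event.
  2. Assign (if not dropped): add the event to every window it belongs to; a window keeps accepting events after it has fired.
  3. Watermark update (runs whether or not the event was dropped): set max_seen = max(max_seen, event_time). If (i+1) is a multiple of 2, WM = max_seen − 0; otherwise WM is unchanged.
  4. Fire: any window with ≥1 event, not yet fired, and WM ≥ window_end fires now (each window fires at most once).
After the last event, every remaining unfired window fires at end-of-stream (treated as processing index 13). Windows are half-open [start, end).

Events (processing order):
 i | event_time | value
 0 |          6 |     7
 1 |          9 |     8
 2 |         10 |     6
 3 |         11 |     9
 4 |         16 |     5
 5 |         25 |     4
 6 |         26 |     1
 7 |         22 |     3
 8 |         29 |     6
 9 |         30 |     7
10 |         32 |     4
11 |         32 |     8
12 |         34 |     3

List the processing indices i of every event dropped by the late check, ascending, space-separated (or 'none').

7

i=0 t=6 v=7: → [6,13),[0,7); WM=−∞
i=1 t=9 v=8: → [6,13); WM=9; [0,7) fires=1
i=2 t=10 v=6: → [6,13); WM=9
i=3 t=11 v=9: → [6,13); WM=11
i=4 t=16 v=5: → [12,19); WM=11
i=5 t=25 v=4: → [24,31); WM=25; [6,13) fires=4 [12,19) fires=1
i=6 t=26 v=1: → [24,31); WM=25
i=7 t=22 v=3: DROP (t<25-0); WM=26
i=8 t=29 v=6: → [24,31); WM=26
i=9 t=30 v=7: → [30,37),[24,31); WM=30
i=10 t=32 v=4: → [30,37); WM=30
i=11 t=32 v=8: → [30,37); WM=32; [24,31) fires=4
i=12 t=34 v=3: → [30,37); WM=32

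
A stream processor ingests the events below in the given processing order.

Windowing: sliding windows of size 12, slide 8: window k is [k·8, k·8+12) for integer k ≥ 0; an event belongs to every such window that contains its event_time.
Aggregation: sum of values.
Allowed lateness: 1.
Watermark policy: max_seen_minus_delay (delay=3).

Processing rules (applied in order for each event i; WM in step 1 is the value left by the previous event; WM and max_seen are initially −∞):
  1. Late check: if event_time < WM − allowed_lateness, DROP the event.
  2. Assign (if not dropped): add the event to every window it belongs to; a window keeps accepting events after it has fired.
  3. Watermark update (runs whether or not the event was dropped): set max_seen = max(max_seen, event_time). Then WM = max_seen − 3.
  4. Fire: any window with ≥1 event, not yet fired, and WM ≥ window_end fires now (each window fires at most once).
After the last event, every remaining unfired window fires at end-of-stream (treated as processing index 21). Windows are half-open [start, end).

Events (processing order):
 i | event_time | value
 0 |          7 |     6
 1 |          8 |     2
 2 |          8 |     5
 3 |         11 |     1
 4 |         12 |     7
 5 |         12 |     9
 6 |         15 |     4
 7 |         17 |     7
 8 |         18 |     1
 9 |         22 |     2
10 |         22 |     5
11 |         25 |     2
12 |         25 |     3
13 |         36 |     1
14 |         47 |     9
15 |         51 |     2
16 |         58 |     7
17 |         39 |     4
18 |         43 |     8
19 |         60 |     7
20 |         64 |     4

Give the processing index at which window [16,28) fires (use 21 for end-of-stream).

i=0 t=7 v=6: → [0,12); WM=4
i=1 t=8 v=2: → [8,20),[0,12); WM=5
i=2 t=8 v=5: → [8,20),[0,12); WM=5
i=3 t=11 v=1: → [8,20),[0,12); WM=8
i=4 t=12 v=7: → [8,20); WM=9
i=5 t=12 v=9: → [8,20); WM=9
i=6 t=15 v=4: → [8,20); WM=12; [0,12) fires=14
i=7 t=17 v=7: → [16,28),[8,20); WM=14
i=8 t=18 v=1: → [16,28),[8,20); WM=15
i=9 t=22 v=2: → [16,28); WM=19
i=10 t=22 v=5: → [16,28); WM=19
i=11 t=25 v=2: → [24,36),[16,28); WM=22; [8,20) fires=36
i=12 t=25 v=3: → [24,36),[16,28); WM=22
i=13 t=36 v=1: → [32,44); WM=33; [16,28) fires=20
i=14 t=47 v=9: → [40,52); WM=44; [24,36) fires=5 [32,44) fires=1
i=15 t=51 v=2: → [48,60),[40,52); WM=48
i=16 t=58 v=7: → [56,68),[48,60); WM=55; [40,52) fires=11
i=17 t=39 v=4: DROP (t<55-1); WM=55
i=18 t=43 v=8: DROP (t<55-1); WM=55
i=19 t=60 v=7: → [56,68); WM=57
i=20 t=64 v=4: → [64,76),[56,68); WM=61; [48,60) fires=9

13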